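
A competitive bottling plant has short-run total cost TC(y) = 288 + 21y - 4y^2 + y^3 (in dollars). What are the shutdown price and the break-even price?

Shutdown price = $17; break-even price = $81

Shutdown price = min AVC. AVC = 21 - 4y + y^2, with vertex at y = 2 and minimum $17.
ATC = 288/y + 21 - 4y + y^2. Setting dATC/dy = −288/y^2 − 4 + 2y = 0 gives y = 6 (since 2·6^3 − 4·6^2 = 288).
min ATC = 288/6 + 21 − 4·6 + 6^2 = $81. That is the break-even price.
Between these two prices the firm operates at a loss; above $81 it earns a profit.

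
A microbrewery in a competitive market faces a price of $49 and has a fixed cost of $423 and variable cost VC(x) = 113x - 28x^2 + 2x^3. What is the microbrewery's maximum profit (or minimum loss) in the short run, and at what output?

Profit = -$167 at x = 8

AVC = 113 - 28x + 2x^2 has its minimum $15 at x = 7; price $49 clears that bar, so the firm operates.
MC = 113 - 56x + 6x^2. Setting P = MC and taking the root on the rising branch gives x* = 8.
TR = 49·8 = 392. TC = 423 + 136 = 559. Profit = 392 − 559 = -$167.
Shutting down would mean losing the fixed cost of $423, so operating at a loss of $167 is better by $256.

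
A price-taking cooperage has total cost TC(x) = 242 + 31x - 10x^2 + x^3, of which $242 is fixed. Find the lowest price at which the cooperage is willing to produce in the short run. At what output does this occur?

The shutdown price is the minimum of AVC. VC = 31x - 10x^2 + x^3, so AVC = 31 - 10x + x^2.
dAVC/dx = -10 + 2x = 0 gives x = 5. min AVC = 31 - 10·5 + 5^2 = 6.
So the shutdown price is $6.

$6 per unit, at x = 5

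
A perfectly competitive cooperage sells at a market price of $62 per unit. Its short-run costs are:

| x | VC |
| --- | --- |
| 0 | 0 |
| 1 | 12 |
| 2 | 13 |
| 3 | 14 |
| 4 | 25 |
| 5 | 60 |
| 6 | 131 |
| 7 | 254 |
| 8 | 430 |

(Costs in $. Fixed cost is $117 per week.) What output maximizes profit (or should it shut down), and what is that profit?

Compute π = P·x − TC at each output: x=0: -117; x=1: -67; x=2: -6; x=3: 55; x=4: 106; x=5: 133; x=6: 124; x=7: 63; x=8: -51.
Profit is maximized at x = 5. AVC there is 60/5 = $12 ≤ P, so producing beats shutting down (which would give -$117).

x = 5; profit = $133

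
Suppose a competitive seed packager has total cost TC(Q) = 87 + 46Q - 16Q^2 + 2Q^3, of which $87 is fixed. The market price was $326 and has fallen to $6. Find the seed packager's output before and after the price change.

Output falls from 10 to 0 (the firm shuts down)

AVC = 46 - 16Q + 2Q^2, minimized at Q = 4 where min AVC = $14. MC = 46 - 32Q + 6Q^2.
With P = $326 above the shutdown price, P = MC gives Q = 10.
At P = $6 < min AVC = $14, price no longer covers variable cost at any output, so the firm shuts down: Q = 0.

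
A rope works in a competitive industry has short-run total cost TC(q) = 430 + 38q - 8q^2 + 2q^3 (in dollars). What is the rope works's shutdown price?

Short-run supply begins at min AVC. From VC = 38q - 8q^2 + 2q^3, AVC = 38 - 8q + 2q^2.
dAVC/dq = -8 + 4q = 0 gives q = 2. min AVC = 38 - 8·2 + 2·2^2 = 30.
The firm shuts down for any P below $30.

$30 per unit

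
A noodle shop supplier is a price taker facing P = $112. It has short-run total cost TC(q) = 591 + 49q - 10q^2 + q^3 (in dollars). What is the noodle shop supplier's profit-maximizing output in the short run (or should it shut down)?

Strip out fixed cost: VC = 49q - 10q^2 + q^3. Then AVC = 49 - 10q + q^2 and MC = 49 - 20q + 3q^2.
The AVC parabola has its vertex at q = 10/2 = 5, where AVC = 49 - 10·5 + 5^2 = $24.
Since P = $112 ≥ min AVC = $24, price covers variable cost and the firm should produce.
Solving P = MC: -63 - 20q + 3q^2 = 0 ⇒ q = -7/3 or 9. On the upward-sloping branch, q* = 9.
Check: AVC at q = 9 is $40 ≤ P, so revenue covers variable cost.
Profit = P·q − TC = 112·9 − 951 = $57.

Produce at q = 9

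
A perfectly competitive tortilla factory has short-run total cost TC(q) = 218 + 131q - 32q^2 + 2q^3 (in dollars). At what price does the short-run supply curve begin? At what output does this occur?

$3 per unit, at q = 8

The shutdown price is the minimum of AVC. VC = 131q - 32q^2 + 2q^3, so AVC = 131 - 32q + 2q^2.
dAVC/dq = -32 + 4q = 0 gives q = 8. min AVC = 131 - 32·8 + 2·8^2 = 3.
The firm shuts down for any P below $3.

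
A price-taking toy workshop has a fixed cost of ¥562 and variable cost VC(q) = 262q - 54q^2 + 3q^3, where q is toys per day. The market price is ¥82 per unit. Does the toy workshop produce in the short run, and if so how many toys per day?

Strip out fixed cost: VC = 262q - 54q^2 + 3q^3. Then AVC = 262 - 54q + 3q^2 and MC = 262 - 108q + 9q^2.
The AVC parabola has its vertex at q = 54/6 = 9, where AVC = 262 - 54·9 + 3·9^2 = ¥19.
Since P = ¥82 ≥ min AVC = ¥19, price covers variable cost and the firm should produce.
Solving P = MC: 180 - 108q + 9q^2 = 0 ⇒ q = 2 or 10. On the upward-sloping branch, q* = 10.
Check: AVC at q = 10 is ¥22 ≤ P, so revenue covers variable cost.
Profit = P·q − TC = 82·10 − 782 = ¥38.

Produce at q = 10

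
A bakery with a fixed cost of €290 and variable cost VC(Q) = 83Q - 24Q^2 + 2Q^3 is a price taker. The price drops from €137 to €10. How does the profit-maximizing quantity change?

Output falls from 9 to 0 (the firm shuts down)

MC = 83 - 48Q + 6Q^2; the shutdown threshold is min AVC = €11 (at Q = 6).
At P = €137 ≥ min AVC, set P = MC on the rising branch: Q = 9.
At P = €10 < min AVC = €11, price no longer covers variable cost at any output, so the firm shuts down: Q = 0.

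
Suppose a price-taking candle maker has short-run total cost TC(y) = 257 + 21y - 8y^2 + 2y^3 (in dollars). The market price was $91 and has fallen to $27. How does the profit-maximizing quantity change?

AVC = 21 - 8y + 2y^2, minimized at y = 2 where min AVC = $13. MC = 21 - 16y + 6y^2.
With P = $91 above the shutdown price, P = MC gives y = 5.
At P = $27 ≥ min AVC, set P = MC: y = 3. The firm stays open but cuts output.

Output falls from 5 to 3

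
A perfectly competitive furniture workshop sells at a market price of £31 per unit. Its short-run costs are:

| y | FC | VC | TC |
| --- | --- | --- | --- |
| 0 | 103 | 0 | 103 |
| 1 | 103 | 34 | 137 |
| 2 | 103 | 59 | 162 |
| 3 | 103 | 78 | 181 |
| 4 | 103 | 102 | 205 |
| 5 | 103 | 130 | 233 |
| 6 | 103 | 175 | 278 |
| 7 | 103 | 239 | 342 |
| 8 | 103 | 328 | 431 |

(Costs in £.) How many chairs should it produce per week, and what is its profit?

y = 5; profit = -£78

Tabulate TR − TC: y=0: -103; y=1: -106; y=2: -100; y=3: -88; y=4: -81; y=5: -78; y=6: -92; y=7: -125; y=8: -183.
Profit is maximized at y = 5. AVC there is 130/5 = £26 ≤ P, so producing beats shutting down (which would give -£103).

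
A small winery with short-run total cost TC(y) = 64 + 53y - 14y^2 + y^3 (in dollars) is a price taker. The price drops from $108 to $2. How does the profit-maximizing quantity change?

Output falls from 11 to 0 (the firm shuts down)

MC = 53 - 28y + 3y^2; the shutdown threshold is min AVC = $4 (at y = 7).
At P = $108 ≥ min AVC, set P = MC on the rising branch: y = 11.
At P = $2 < min AVC = $4, price no longer covers variable cost at any output, so the firm shuts down: y = 0.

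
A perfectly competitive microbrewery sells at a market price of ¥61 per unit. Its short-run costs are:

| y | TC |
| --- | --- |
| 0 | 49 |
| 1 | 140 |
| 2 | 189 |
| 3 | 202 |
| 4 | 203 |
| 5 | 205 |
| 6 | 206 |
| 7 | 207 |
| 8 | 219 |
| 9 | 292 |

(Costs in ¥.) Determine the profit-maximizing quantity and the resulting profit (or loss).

Tabulate TR − TC: y=0: -49; y=1: -79; y=2: -67; y=3: -19; y=4: 41; y=5: 100; y=6: 160; y=7: 220; y=8: 269; y=9: 257.
Profit is maximized at y = 8. AVC there is 170/8 = ¥21.25 ≤ P, so producing beats shutting down (which would give -¥49).

y = 8; profit = ¥269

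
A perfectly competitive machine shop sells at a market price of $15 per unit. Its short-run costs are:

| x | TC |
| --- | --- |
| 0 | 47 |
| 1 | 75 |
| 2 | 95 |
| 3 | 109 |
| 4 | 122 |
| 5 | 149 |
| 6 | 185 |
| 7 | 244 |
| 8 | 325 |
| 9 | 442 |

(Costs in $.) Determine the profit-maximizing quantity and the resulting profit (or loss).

Compute π = P·x − TC at each output: x=0: -47; x=1: -60; x=2: -65; x=3: -64; x=4: -62; x=5: -74; x=6: -95; x=7: -139; x=8: -205; x=9: -307.
Profit is highest at x = 0. Equivalently, the lowest AVC in the table is 75/4 ≈ $18.75 at x = 4, and P = $15 falls below it — price never covers variable cost, so the firm shuts down and loses only its fixed cost.

x = 0 (shut down); profit = -$47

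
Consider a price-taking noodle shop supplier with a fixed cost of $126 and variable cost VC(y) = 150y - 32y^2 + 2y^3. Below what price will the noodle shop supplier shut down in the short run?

$22 per unit

The shutdown price is the minimum of AVC. VC = 150y - 32y^2 + 2y^3, so AVC = 150 - 32y + 2y^2.
dAVC/dy = -32 + 4y = 0 gives y = 8. min AVC = 150 - 32·8 + 2·8^2 = 22.
The firm shuts down for any P below $22.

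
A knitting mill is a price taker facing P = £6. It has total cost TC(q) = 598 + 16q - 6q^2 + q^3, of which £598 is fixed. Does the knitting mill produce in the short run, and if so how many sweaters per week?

Shut down

Strip out fixed cost: VC = 16q - 6q^2 + q^3. Then AVC = 16 - 6q + q^2 and MC = 16 - 12q + 3q^2.
The AVC parabola has its vertex at q = 6/2 = 3, where AVC = 16 - 6·3 + 3^2 = £7.
Since P = £6 < min AVC = £7, price fails to cover variable cost at any output.
The firm minimizes its loss by shutting down and losing only its fixed cost of £598.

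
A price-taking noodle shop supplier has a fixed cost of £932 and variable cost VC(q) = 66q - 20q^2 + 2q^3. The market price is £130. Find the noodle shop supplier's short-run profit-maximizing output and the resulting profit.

AVC = 66 - 20q + 2q^2 has its minimum £16 at q = 5; price £130 clears that bar, so the firm operates.
With MC = 66 - 40q + 6q^2, P = MC on the upward-sloping part at q* = 8.
TR = 130·8 = 1040. TC = 932 + 272 = 1204. Profit = 1040 − 1204 = -£164.
By producing, the firm covers all variable cost plus £768 of fixed cost; shutting down would lose the full £932.

Profit = -£164 at q = 8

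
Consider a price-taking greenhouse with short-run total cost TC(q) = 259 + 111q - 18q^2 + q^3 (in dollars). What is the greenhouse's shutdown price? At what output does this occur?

$30 per unit, at q = 9

The shutdown price is the minimum of AVC. VC = 111q - 18q^2 + q^3, so AVC = 111 - 18q + q^2.
At the minimum of AVC, MC = AVC. MC = 111 - 36q + 3q^2; setting MC = AVC gives 2q^2 - 18q = 0, so q = 9. min AVC = 30.
The firm shuts down for any P below $30.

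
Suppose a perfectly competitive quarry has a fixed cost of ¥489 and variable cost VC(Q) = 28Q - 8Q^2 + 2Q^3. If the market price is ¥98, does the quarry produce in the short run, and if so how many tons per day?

Variable cost is VC = 28Q - 8Q^2 + 2Q^3, so AVC = VC/Q = 28 - 8Q + 2Q^2 and MC = dTC/dQ = 28 - 16Q + 6Q^2.
AVC hits its minimum where MC = AVC, at Q = 2, giving min AVC = 28 - 8·2 + 2·2^2 = ¥20.
Because ¥98 ≥ ¥20, revenue can cover variable cost; the firm operates.
Set P = MC: 98 = 28 - 16Q + 6Q^2 → -70 - 16Q + 6Q^2 = 0. The roots are Q = -7/3 and Q = 5; the profit-maximizing output is on the rising part of MC, so Q* = 5.
Check: AVC at Q = 5 is ¥38 ≤ P, so revenue covers variable cost.
Profit = P·Q − TC = 98·5 − 679 = -¥189, a loss, but smaller than the ¥489 fixed cost the firm would lose by shutting down.

Produce at Q = 5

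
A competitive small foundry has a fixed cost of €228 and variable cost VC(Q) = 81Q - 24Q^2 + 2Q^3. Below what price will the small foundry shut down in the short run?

The firm shuts down when price falls below the minimum of average variable cost. AVC = VC/Q = 81 - 24Q + 2Q^2.
dAVC/dQ = -24 + 4Q = 0 gives Q = 6. min AVC = 81 - 24·6 + 2·6^2 = 9.
The firm shuts down for any P below €9.

€9 per unit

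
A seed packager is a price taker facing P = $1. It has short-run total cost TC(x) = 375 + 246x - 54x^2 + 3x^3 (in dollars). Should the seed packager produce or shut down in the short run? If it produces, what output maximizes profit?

Strip out fixed cost: VC = 246x - 54x^2 + 3x^3. Then AVC = 246 - 54x + 3x^2 and MC = 246 - 108x + 9x^2.
AVC hits its minimum where MC = AVC, at x = 9, giving min AVC = 246 - 54·9 + 3·9^2 = $3.
Since P = $1 < min AVC = $3, price fails to cover variable cost at any output.
Best response: produce nothing and absorb the $375 fixed cost.

Shut down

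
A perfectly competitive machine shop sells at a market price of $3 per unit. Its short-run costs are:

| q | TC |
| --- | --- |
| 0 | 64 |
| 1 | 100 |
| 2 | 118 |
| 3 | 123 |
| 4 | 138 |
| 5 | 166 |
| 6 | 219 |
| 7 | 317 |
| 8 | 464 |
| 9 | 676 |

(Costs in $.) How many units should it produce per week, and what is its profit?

Profit at each row (π = 3q − TC): q=0: -64; q=1: -97; q=2: -112; q=3: -114; q=4: -126; q=5: -151; q=6: -201; q=7: -296; q=8: -440; q=9: -649.
Profit is highest at q = 0. Equivalently, the lowest AVC in the table is 74/4 ≈ $18.50 at q = 4, and P = $3 falls below it — price never covers variable cost, so the firm shuts down and loses only its fixed cost.

q = 0 (shut down); profit = -$64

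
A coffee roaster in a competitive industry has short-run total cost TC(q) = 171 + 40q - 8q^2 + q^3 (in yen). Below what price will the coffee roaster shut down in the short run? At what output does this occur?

The firm shuts down when price falls below the minimum of average variable cost. AVC = VC/q = 40 - 8q + q^2.
dAVC/dq = -8 + 2q = 0 gives q = 4. min AVC = 40 - 8·4 + 4^2 = 24.
So the shutdown price is ¥24.

¥24 per unit, at q = 4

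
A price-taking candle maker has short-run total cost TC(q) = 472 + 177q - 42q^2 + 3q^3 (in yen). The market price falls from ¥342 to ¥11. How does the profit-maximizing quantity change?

Output falls from 11 to 0 (the firm shuts down)

MC = 177 - 84q + 9q^2; the shutdown threshold is min AVC = ¥30 (at q = 7).
With P = ¥342 above the shutdown price, P = MC gives q = 11.
At P = ¥11 < min AVC = ¥30, price no longer covers variable cost at any output, so the firm shuts down: q = 0.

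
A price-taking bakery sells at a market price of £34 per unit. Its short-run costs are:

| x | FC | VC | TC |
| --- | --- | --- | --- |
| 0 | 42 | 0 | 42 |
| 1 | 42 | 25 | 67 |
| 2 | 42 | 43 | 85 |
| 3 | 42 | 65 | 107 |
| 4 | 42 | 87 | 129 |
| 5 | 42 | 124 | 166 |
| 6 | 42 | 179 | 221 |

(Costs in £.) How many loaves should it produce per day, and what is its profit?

Compute π = P·x − TC at each output: x=0: -42; x=1: -33; x=2: -17; x=3: -5; x=4: 7; x=5: 4; x=6: -17.
Profit is maximized at x = 4. AVC there is 87/4 = £21.75 ≤ P, so producing beats shutting down (which would give -£42).

x = 4; profit = £7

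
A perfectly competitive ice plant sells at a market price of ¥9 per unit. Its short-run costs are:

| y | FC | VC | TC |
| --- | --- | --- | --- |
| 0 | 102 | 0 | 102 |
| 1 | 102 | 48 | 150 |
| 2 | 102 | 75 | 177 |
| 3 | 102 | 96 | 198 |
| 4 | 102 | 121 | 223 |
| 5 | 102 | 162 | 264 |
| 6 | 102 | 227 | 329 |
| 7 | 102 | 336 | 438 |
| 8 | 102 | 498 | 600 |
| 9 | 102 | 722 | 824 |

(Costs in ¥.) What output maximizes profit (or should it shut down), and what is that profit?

Tabulate TR − TC: y=0: -102; y=1: -141; y=2: -159; y=3: -171; y=4: -187; y=5: -219; y=6: -275; y=7: -375; y=8: -528; y=9: -743.
Profit is highest at y = 0. Equivalently, the lowest AVC in the table is 121/4 ≈ ¥30.25 at y = 4, and P = ¥9 falls below it — price never covers variable cost, so the firm shuts down and loses only its fixed cost.

y = 0 (shut down); profit = -¥102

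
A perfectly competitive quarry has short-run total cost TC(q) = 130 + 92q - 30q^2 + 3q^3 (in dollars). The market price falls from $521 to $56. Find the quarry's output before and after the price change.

Output falls from 11 to 6

AVC = 92 - 30q + 3q^2, minimized at q = 5 where min AVC = $17. MC = 92 - 60q + 9q^2.
With P = $521 above the shutdown price, P = MC gives q = 11.
At P = $56 ≥ min AVC, set P = MC: q = 6. The firm stays open but cuts output.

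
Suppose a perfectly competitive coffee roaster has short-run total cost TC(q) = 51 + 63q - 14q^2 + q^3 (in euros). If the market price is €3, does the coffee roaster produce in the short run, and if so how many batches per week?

Shut down

Strip out fixed cost: VC = 63q - 14q^2 + q^3. Then AVC = 63 - 14q + q^2 and MC = 63 - 28q + 3q^2.
The AVC parabola has its vertex at q = 14/2 = 7, where AVC = 63 - 14·7 + 7^2 = €14.
Since P = €3 < min AVC = €14, price fails to cover variable cost at any output.
The firm minimizes its loss by shutting down and losing only its fixed cost of €51.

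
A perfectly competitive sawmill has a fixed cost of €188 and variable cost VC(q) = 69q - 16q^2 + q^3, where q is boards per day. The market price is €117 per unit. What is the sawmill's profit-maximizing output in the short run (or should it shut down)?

Variable cost is VC = 69q - 16q^2 + q^3, so AVC = VC/q = 69 - 16q + q^2 and MC = dTC/dq = 69 - 32q + 3q^2.
AVC is minimized where dAVC/dq = -16 + 2q = 0, at q = 8; min AVC = 69 - 16·8 + 8^2 = €5.
Because €117 ≥ €5, revenue can cover variable cost; the firm operates.
Solving P = MC: -48 - 32q + 3q^2 = 0 ⇒ q = -4/3 or 12. On the upward-sloping branch, q* = 12.
Check: AVC at q = 12 is €21 ≤ P, so revenue covers variable cost.
Profit = P·q − TC = 117·12 − 440 = €964.

Produce at q = 12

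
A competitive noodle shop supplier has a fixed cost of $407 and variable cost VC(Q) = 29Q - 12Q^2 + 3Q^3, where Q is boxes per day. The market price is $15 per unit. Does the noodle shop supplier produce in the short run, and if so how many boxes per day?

From TC, MC = TC'(Q) = 29 - 24Q + 9Q^2 and AVC = VC/Q = 29 - 12Q + 3Q^2.
AVC is minimized where dAVC/dQ = -12 + 6Q = 0, at Q = 2; min AVC = 29 - 12·2 + 3·2^2 = $17.
With P < min AVC ($15 < $17), every unit sold adds to the loss.
The firm minimizes its loss by shutting down and losing only its fixed cost of $407.

Shut down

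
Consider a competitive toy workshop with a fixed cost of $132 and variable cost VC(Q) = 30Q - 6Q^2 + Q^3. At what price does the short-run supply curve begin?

Short-run supply begins at min AVC. From VC = 30Q - 6Q^2 + Q^3, AVC = 30 - 6Q + Q^2.
dAVC/dQ = -6 + 2Q = 0 gives Q = 3. min AVC = 30 - 6·3 + 3^2 = 21.
So the shutdown price is $21.

$21 per unit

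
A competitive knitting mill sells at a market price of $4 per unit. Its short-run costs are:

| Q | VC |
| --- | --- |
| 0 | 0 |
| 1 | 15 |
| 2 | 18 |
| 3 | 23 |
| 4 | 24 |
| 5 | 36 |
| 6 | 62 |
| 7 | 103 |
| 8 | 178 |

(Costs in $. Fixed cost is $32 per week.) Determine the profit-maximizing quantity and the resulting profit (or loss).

Compute π = P·Q − TC at each output: Q=0: -32; Q=1: -43; Q=2: -42; Q=3: -43; Q=4: -40; Q=5: -48; Q=6: -70; Q=7: -107; Q=8: -178.
Profit is highest at Q = 0. Equivalently, the lowest AVC in the table is 24/4 ≈ $6 at Q = 4, and P = $4 falls below it — price never covers variable cost, so the firm shuts down and loses only its fixed cost.

Q = 0 (shut down); profit = -$32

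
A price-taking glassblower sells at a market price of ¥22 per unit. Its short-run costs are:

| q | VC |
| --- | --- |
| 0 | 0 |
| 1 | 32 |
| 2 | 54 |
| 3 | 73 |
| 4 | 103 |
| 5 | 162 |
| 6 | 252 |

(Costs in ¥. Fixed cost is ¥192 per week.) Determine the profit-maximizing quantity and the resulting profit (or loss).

q = 0 (shut down); profit = -¥192

Tabulate TR − TC: q=0: -192; q=1: -202; q=2: -202; q=3: -199; q=4: -207; q=5: -244; q=6: -312.
Profit is highest at q = 0. Equivalently, the lowest AVC in the table is 73/3 ≈ ¥24.33 at q = 3, and P = ¥22 falls below it — price never covers variable cost, so the firm shuts down and loses only its fixed cost.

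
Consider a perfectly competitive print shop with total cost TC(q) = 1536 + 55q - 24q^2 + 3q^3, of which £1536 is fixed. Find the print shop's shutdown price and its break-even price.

Shutdown price = min AVC. AVC = 55 - 24q + 3q^2, with vertex at q = 4 and minimum £7.
ATC = 1536/q + 55 - 24q + 3q^2. Setting dATC/dq = −1536/q^2 − 24 + 6q = 0 gives q = 8 (since 6·8^3 − 24·8^2 = 1536).
min ATC = 1536/8 + 55 − 24·8 + 3·8^2 = £247. That is the break-even price.
Between these two prices the firm operates at a loss; above £247 it earns a profit.

Shutdown price = £7; break-even price = £247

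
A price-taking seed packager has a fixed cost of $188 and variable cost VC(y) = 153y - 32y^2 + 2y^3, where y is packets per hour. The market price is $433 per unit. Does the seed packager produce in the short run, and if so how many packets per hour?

Strip out fixed cost: VC = 153y - 32y^2 + 2y^3. Then AVC = 153 - 32y + 2y^2 and MC = 153 - 64y + 6y^2.
The AVC parabola has its vertex at y = 32/4 = 8, where AVC = 153 - 32·8 + 2·8^2 = $25.
P = $433 exceeds min AVC = $25, so the firm stays open.
Set P = MC: 433 = 153 - 64y + 6y^2 → -280 - 64y + 6y^2 = 0. The roots are y = -10/3 and y = 14; the profit-maximizing output is on the rising part of MC, so y* = 14.
Check: AVC at y = 14 is $97 ≤ P, so revenue covers variable cost.
Profit = P·y − TC = 433·14 − 1546 = $4516.

Produce at y = 14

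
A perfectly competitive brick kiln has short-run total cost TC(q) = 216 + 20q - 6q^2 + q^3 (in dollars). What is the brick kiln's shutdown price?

$11 per unit

Short-run supply begins at min AVC. From VC = 20q - 6q^2 + q^3, AVC = 20 - 6q + q^2.
dAVC/dq = -6 + 2q = 0 gives q = 3. min AVC = 20 - 6·3 + 3^2 = 11.
So the shutdown price is $11.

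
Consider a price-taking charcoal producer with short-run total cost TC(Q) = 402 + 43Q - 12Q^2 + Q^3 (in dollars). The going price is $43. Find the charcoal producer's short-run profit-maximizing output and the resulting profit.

Profit = -$146 at Q = 8

AVC = 43 - 12Q + Q^2; min AVC = $7 at Q = 6. Since P = $43 ≥ min AVC, the firm produces.
With MC = 43 - 24Q + 3Q^2, P = MC on the upward-sloping part at Q* = 8.
TR = 43·8 = 344. TC = 402 + 88 = 490. Profit = 344 − 490 = -$146.
Shutting down would mean losing the fixed cost of $402, so operating at a loss of $146 is better by $256.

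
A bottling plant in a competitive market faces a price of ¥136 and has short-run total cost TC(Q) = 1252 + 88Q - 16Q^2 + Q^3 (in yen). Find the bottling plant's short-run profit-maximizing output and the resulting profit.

AVC = 88 - 16Q + Q^2 has its minimum ¥24 at Q = 8; price ¥136 clears that bar, so the firm operates.
With MC = 88 - 32Q + 3Q^2, P = MC on the upward-sloping part at Q* = 12.
TR = 136·12 = 1632. TC = 1252 + 480 = 1732. Profit = 1632 − 1732 = -¥100.
By producing, the firm covers all variable cost plus ¥1152 of fixed cost; shutting down would lose the full ¥1252.

Profit = -¥100 at Q = 12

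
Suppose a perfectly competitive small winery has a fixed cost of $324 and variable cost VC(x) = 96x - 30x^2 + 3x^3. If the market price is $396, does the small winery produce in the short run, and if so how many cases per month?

Produce at x = 10

From TC, MC = TC'(x) = 96 - 60x + 9x^2 and AVC = VC/x = 96 - 30x + 3x^2.
The AVC parabola has its vertex at x = 30/6 = 5, where AVC = 96 - 30·5 + 3·5^2 = $21.
Because $396 ≥ $21, revenue can cover variable cost; the firm operates.
P = MC gives -300 - 60x + 9x^2 = 0, with roots -10/3 and 10. Take the larger (rising MC): x* = 10.
Check: AVC at x = 10 is $96 ≤ P, so revenue covers variable cost.
Profit = P·x − TC = 396·10 − 1284 = $2676.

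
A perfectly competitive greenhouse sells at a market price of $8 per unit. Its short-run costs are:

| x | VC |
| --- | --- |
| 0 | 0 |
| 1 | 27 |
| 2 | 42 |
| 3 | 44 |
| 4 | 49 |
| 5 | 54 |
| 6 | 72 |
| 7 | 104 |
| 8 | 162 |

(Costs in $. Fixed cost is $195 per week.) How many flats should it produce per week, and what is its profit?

x = 0 (shut down); profit = -$195

Compute π = P·x − TC at each output: x=0: -195; x=1: -214; x=2: -221; x=3: -215; x=4: -212; x=5: -209; x=6: -219; x=7: -243; x=8: -293.
Profit is highest at x = 0. Equivalently, the lowest AVC in the table is 54/5 ≈ $10.80 at x = 5, and P = $8 falls below it — price never covers variable cost, so the firm shuts down and loses only its fixed cost.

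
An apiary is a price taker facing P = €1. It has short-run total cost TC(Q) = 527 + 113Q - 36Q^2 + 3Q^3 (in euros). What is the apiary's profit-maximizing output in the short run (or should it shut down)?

Shut down

Variable cost is VC = 113Q - 36Q^2 + 3Q^3, so AVC = VC/Q = 113 - 36Q + 3Q^2 and MC = dTC/dQ = 113 - 72Q + 9Q^2.
AVC is minimized where dAVC/dQ = -36 + 6Q = 0, at Q = 6; min AVC = 113 - 36·6 + 3·6^2 = €5.
Since P = €1 < min AVC = €5, price fails to cover variable cost at any output.
Shutting down limits the loss to fixed cost, €527.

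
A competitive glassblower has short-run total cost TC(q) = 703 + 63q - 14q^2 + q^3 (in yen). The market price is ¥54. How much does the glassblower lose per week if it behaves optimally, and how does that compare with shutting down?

Profit = -¥379 at q = 9

AVC = 63 - 14q + q^2; min AVC = ¥14 at q = 7. Since P = ¥54 ≥ min AVC, the firm produces.
With MC = 63 - 28q + 3q^2, P = MC on the upward-sloping part at q* = 9.
TR = 54·9 = 486. TC = 703 + 162 = 865. Profit = 486 − 865 = -¥379.
Shutting down would mean losing the fixed cost of ¥703, so operating at a loss of ¥379 is better by ¥324.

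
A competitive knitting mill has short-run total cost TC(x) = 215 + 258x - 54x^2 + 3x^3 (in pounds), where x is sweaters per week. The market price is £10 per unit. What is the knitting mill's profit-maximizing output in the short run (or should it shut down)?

Shut down

Strip out fixed cost: VC = 258x - 54x^2 + 3x^3. Then AVC = 258 - 54x + 3x^2 and MC = 258 - 108x + 9x^2.
AVC hits its minimum where MC = AVC, at x = 9, giving min AVC = 258 - 54·9 + 3·9^2 = £15.
Since P = £10 < min AVC = £15, price fails to cover variable cost at any output.
Best response: produce nothing and absorb the £215 fixed cost.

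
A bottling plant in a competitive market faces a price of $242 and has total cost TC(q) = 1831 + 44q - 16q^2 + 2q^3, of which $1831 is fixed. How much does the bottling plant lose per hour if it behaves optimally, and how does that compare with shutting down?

AVC = 44 - 16q + 2q^2; min AVC = $12 at q = 4. Since P = $242 ≥ min AVC, the firm produces.
MC = 44 - 32q + 6q^2. Setting P = MC and taking the root on the rising branch gives q* = 9.
TR = 242·9 = 2178. TC = 1831 + 558 = 2389. Profit = 2178 − 2389 = -$211.
Shutting down would mean losing the fixed cost of $1831, so operating at a loss of $211 is better by $1620.

Profit = -$211 at q = 9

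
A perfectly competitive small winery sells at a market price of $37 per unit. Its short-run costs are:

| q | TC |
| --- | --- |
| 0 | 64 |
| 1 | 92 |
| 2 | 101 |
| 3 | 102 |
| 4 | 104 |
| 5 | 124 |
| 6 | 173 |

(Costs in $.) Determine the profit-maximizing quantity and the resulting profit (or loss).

q = 5; profit = $61

Profit at each row (π = 37q − TC): q=0: -64; q=1: -55; q=2: -27; q=3: 9; q=4: 44; q=5: 61; q=6: 49.
Profit is maximized at q = 5. AVC there is 60/5 = $12 ≤ P, so producing beats shutting down (which would give -$64).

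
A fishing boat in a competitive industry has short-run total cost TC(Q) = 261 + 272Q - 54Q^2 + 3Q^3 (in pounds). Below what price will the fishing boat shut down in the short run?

The firm shuts down when price falls below the minimum of average variable cost. AVC = VC/Q = 272 - 54Q + 3Q^2.
dAVC/dQ = -54 + 6Q = 0 gives Q = 9. min AVC = 272 - 54·9 + 3·9^2 = 29.
For P < £29 the firm produces nothing.

£29 per unit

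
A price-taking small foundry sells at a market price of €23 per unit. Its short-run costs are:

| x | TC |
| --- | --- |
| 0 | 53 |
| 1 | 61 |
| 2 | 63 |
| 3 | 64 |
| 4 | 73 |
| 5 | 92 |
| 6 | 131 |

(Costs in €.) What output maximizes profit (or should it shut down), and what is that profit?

Compute π = P·x − TC at each output: x=0: -53; x=1: -38; x=2: -17; x=3: 5; x=4: 19; x=5: 23; x=6: 7.
Profit is maximized at x = 5. AVC there is 39/5 = €7.80 ≤ P, so producing beats shutting down (which would give -€53).

x = 5; profit = €23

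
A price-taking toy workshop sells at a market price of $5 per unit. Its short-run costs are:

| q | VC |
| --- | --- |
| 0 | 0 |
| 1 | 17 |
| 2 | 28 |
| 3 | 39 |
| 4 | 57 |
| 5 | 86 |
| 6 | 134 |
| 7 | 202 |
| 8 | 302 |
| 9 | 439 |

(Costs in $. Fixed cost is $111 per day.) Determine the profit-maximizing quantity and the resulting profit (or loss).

q = 0 (shut down); profit = -$111

Compute π = P·q − TC at each output: q=0: -111; q=1: -123; q=2: -129; q=3: -135; q=4: -148; q=5: -172; q=6: -215; q=7: -278; q=8: -373; q=9: -505.
Profit is highest at q = 0. Equivalently, the lowest AVC in the table is 39/3 ≈ $13 at q = 3, and P = $5 falls below it — price never covers variable cost, so the firm shuts down and loses only its fixed cost.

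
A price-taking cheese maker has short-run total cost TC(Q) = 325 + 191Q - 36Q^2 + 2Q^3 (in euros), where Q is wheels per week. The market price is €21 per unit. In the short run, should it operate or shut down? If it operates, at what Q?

Shut down

Strip out fixed cost: VC = 191Q - 36Q^2 + 2Q^3. Then AVC = 191 - 36Q + 2Q^2 and MC = 191 - 72Q + 6Q^2.
The AVC parabola has its vertex at Q = 36/4 = 9, where AVC = 191 - 36·9 + 2·9^2 = €29.
Since P = €21 < min AVC = €29, price fails to cover variable cost at any output.
The firm minimizes its loss by shutting down and losing only its fixed cost of €325.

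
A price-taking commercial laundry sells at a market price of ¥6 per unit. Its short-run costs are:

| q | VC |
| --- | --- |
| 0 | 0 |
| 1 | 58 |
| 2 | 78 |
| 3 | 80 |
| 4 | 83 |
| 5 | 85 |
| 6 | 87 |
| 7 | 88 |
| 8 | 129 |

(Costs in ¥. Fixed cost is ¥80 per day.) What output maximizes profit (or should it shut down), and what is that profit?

Compute π = P·q − TC at each output: q=0: -80; q=1: -132; q=2: -146; q=3: -142; q=4: -139; q=5: -135; q=6: -131; q=7: -126; q=8: -161.
Profit is highest at q = 0. Equivalently, the lowest AVC in the table is 88/7 ≈ ¥12.57 at q = 7, and P = ¥6 falls below it — price never covers variable cost, so the firm shuts down and loses only its fixed cost.

q = 0 (shut down); profit = -¥80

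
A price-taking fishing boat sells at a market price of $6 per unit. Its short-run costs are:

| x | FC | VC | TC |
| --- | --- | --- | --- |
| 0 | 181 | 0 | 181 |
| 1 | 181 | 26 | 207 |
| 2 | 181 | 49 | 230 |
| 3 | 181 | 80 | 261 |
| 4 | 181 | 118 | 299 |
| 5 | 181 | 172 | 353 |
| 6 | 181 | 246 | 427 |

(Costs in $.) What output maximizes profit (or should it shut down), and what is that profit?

x = 0 (shut down); profit = -$181

Tabulate TR − TC: x=0: -181; x=1: -201; x=2: -218; x=3: -243; x=4: -275; x=5: -323; x=6: -391.
Profit is highest at x = 0. Equivalently, the lowest AVC in the table is 49/2 ≈ $24.50 at x = 2, and P = $6 falls below it — price never covers variable cost, so the firm shuts down and loses only its fixed cost.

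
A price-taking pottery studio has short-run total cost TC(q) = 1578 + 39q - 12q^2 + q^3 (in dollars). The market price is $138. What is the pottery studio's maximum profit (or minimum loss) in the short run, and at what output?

Profit = -$368 at q = 11

AVC = 39 - 12q + q^2 has its minimum $3 at q = 6; price $138 clears that bar, so the firm operates.
MC = 39 - 24q + 3q^2. Setting P = MC and taking the root on the rising branch gives q* = 11.
TR = 138·11 = 1518. TC = 1578 + 308 = 1886. Profit = 1518 − 1886 = -$368.
That loss of $368 beats the $1578 the firm would lose by shutting down; producing recovers $1210 of fixed cost.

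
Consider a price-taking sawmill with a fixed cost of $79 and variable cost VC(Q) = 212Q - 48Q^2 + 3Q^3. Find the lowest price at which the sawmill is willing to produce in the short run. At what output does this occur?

$20 per unit, at Q = 8

The firm shuts down when price falls below the minimum of average variable cost. AVC = VC/Q = 212 - 48Q + 3Q^2.
dAVC/dQ = -48 + 6Q = 0 gives Q = 8. min AVC = 212 - 48·8 + 3·8^2 = 20.
So the shutdown price is $20.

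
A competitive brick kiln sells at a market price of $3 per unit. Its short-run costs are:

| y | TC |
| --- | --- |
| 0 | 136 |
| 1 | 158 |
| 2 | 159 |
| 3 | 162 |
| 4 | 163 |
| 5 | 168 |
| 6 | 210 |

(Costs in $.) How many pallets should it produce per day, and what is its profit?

y = 0 (shut down); profit = -$136

Profit at each row (π = 3y − TC): y=0: -136; y=1: -155; y=2: -153; y=3: -153; y=4: -151; y=5: -153; y=6: -192.
Profit is highest at y = 0. Equivalently, the lowest AVC in the table is 32/5 ≈ $6.40 at y = 5, and P = $3 falls below it — price never covers variable cost, so the firm shuts down and loses only its fixed cost.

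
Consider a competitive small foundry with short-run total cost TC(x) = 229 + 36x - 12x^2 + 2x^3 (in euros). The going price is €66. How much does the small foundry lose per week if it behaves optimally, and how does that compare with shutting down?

AVC = 36 - 12x + 2x^2; min AVC = €18 at x = 3. Since P = €66 ≥ min AVC, the firm produces.
MC = 36 - 24x + 6x^2. Setting P = MC and taking the root on the rising branch gives x* = 5.
TR = 66·5 = 330. TC = 229 + 130 = 359. Profit = 330 − 359 = -€29.
That loss of €29 beats the €229 the firm would lose by shutting down; producing recovers €200 of fixed cost.

Profit = -€29 at x = 5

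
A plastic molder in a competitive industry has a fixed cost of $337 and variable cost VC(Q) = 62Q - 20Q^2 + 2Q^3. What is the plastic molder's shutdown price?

$12 per unit

The firm shuts down when price falls below the minimum of average variable cost. AVC = VC/Q = 62 - 20Q + 2Q^2.
dAVC/dQ = -20 + 4Q = 0 gives Q = 5. min AVC = 62 - 20·5 + 2·5^2 = 12.
For P < $12 the firm produces nothing.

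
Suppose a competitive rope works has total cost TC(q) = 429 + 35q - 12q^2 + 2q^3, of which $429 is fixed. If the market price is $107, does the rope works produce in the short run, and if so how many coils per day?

Strip out fixed cost: VC = 35q - 12q^2 + 2q^3. Then AVC = 35 - 12q + 2q^2 and MC = 35 - 24q + 6q^2.
AVC is minimized where dAVC/dq = -12 + 4q = 0, at q = 3; min AVC = 35 - 12·3 + 2·3^2 = $17.
Because $107 ≥ $17, revenue can cover variable cost; the firm operates.
Set P = MC: 107 = 35 - 24q + 6q^2 → -72 - 24q + 6q^2 = 0. The roots are q = -2 and q = 6; the profit-maximizing output is on the rising part of MC, so q* = 6.
Check: AVC at q = 6 is $35 ≤ P, so revenue covers variable cost.
Profit = P·q − TC = 107·6 − 639 = $3.

Produce at q = 6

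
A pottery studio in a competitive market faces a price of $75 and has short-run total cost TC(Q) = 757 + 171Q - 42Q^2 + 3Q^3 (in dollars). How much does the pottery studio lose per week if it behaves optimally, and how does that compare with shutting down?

Profit = -$373 at Q = 8

AVC = 171 - 42Q + 3Q^2 has its minimum $24 at Q = 7; price $75 clears that bar, so the firm operates.
MC = 171 - 84Q + 9Q^2. Setting P = MC and taking the root on the rising branch gives Q* = 8.
TR = 75·8 = 600. TC = 757 + 216 = 973. Profit = 600 − 973 = -$373.
By producing, the firm covers all variable cost plus $384 of fixed cost; shutting down would lose the full $757.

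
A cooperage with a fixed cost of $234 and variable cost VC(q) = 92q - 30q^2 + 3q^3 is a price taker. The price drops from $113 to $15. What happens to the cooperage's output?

Output falls from 7 to 0 (the firm shuts down)

MC = 92 - 60q + 9q^2; the shutdown threshold is min AVC = $17 (at q = 5).
With P = $113 above the shutdown price, P = MC gives q = 7.
At P = $15 < min AVC = $17, price no longer covers variable cost at any output, so the firm shuts down: q = 0.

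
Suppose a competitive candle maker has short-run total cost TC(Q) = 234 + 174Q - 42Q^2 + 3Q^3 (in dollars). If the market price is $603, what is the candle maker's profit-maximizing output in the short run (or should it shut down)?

Produce at Q = 13

Variable cost is VC = 174Q - 42Q^2 + 3Q^3, so AVC = VC/Q = 174 - 42Q + 3Q^2 and MC = dTC/dQ = 174 - 84Q + 9Q^2.
AVC hits its minimum where MC = AVC, at Q = 7, giving min AVC = 174 - 42·7 + 3·7^2 = $27.
P = $603 exceeds min AVC = $27, so the firm stays open.
P = MC gives -429 - 84Q + 9Q^2 = 0, with roots -11/3 and 13. Take the larger (rising MC): Q* = 13.
Check: AVC at Q = 13 is $135 ≤ P, so revenue covers variable cost.
Profit = P·Q − TC = 603·13 − 1989 = $5850.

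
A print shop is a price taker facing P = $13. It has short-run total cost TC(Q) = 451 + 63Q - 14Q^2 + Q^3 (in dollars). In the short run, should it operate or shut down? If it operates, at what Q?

Strip out fixed cost: VC = 63Q - 14Q^2 + Q^3. Then AVC = 63 - 14Q + Q^2 and MC = 63 - 28Q + 3Q^2.
The AVC parabola has its vertex at Q = 14/2 = 7, where AVC = 63 - 14·7 + 7^2 = $14.
With P < min AVC ($13 < $14), every unit sold adds to the loss.
The firm minimizes its loss by shutting down and losing only its fixed cost of $451.

Shut down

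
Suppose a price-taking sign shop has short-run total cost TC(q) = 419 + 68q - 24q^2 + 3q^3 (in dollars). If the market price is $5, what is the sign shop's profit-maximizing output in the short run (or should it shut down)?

Strip out fixed cost: VC = 68q - 24q^2 + 3q^3. Then AVC = 68 - 24q + 3q^2 and MC = 68 - 48q + 9q^2.
AVC hits its minimum where MC = AVC, at q = 4, giving min AVC = 68 - 24·4 + 3·4^2 = $20.
Since P = $5 < min AVC = $20, price fails to cover variable cost at any output.
Shutting down limits the loss to fixed cost, $419.

Shut down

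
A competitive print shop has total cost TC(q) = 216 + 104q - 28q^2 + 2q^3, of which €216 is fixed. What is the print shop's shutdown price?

The firm shuts down when price falls below the minimum of average variable cost. AVC = VC/q = 104 - 28q + 2q^2.
dAVC/dq = -28 + 4q = 0 gives q = 7. min AVC = 104 - 28·7 + 2·7^2 = 6.
So the shutdown price is €6.

€6 per unit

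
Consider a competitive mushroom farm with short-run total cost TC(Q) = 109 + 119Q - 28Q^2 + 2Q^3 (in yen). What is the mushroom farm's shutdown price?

The shutdown price is the minimum of AVC. VC = 119Q - 28Q^2 + 2Q^3, so AVC = 119 - 28Q + 2Q^2.
At the minimum of AVC, MC = AVC. MC = 119 - 56Q + 6Q^2; setting MC = AVC gives 4Q^2 - 28Q = 0, so Q = 7. min AVC = 21.
The firm shuts down for any P below ¥21.

¥21 per unit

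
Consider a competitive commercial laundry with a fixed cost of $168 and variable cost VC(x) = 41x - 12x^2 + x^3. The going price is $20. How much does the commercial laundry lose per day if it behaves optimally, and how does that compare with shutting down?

AVC = 41 - 12x + x^2 has its minimum $5 at x = 6; price $20 clears that bar, so the firm operates.
MC = 41 - 24x + 3x^2. Setting P = MC and taking the root on the rising branch gives x* = 7.
TR = 20·7 = 140. TC = 168 + 42 = 210. Profit = 140 − 210 = -$70.
By producing, the firm covers all variable cost plus $98 of fixed cost; shutting down would lose the full $168.

Profit = -$70 at x = 7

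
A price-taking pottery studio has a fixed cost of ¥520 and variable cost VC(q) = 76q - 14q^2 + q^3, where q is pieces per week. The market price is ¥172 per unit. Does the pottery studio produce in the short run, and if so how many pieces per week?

Variable cost is VC = 76q - 14q^2 + q^3, so AVC = VC/q = 76 - 14q + q^2 and MC = dTC/dq = 76 - 28q + 3q^2.
The AVC parabola has its vertex at q = 14/2 = 7, where AVC = 76 - 14·7 + 7^2 = ¥27.
P = ¥172 exceeds min AVC = ¥27, so the firm stays open.
Solving P = MC: -96 - 28q + 3q^2 = 0 ⇒ q = -8/3 or 12. On the upward-sloping branch, q* = 12.
Check: AVC at q = 12 is ¥52 ≤ P, so revenue covers variable cost.
Profit = P·q − TC = 172·12 − 1144 = ¥920.

Produce at q = 12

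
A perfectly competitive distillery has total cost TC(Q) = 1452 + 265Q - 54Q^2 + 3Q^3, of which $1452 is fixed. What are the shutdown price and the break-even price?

Shutdown price = min AVC. AVC = 265 - 54Q + 3Q^2, with vertex at Q = 9 and minimum $22.
ATC = 1452/Q + 265 - 54Q + 3Q^2. Setting dATC/dQ = −1452/Q^2 − 54 + 6Q = 0 gives Q = 11 (since 6·11^3 − 54·11^2 = 1452).
min ATC = 1452/11 + 265 − 54·11 + 3·11^2 = $166. That is the break-even price.
For $22 ≤ P < $166 the firm produces at a loss; below $22 it shuts down.

Shutdown price = $22; break-even price = $166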